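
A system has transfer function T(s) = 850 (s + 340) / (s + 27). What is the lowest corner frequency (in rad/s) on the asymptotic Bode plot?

Break frequencies occur at each pole and zero magnitude: 27 rad/s, 340 rad/s.
The lowest is 27 rad/s.

27 rad/s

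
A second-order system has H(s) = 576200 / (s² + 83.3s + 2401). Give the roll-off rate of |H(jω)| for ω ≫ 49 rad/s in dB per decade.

With 0 zeros and 2 poles, the high-frequency asymptotic slope is 20 × (0 − 2) = -40 dB/decade.

-40 dB/decade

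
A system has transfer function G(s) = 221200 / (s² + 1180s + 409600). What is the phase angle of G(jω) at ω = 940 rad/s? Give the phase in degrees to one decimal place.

-113.1 deg

∠[(j940)² + 1180(j940) + 409600] = ∠[-4.74e+05 + j1.1092e+06] = 113.14°
∠G(j940) = −113.14° = -113.14°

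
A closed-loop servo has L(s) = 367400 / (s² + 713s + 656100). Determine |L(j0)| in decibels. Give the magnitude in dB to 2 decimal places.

L(0) = 367400 / 656100 = 0.55998
20 log₁₀(0.55998) = -5.037 dB

-5.04 dB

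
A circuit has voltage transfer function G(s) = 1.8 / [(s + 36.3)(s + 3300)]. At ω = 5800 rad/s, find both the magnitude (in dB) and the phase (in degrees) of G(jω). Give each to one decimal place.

|G| = -146.6 dB, ∠G = -150.0°

|j5800 + 36.3| = √(5800² + 36.3²) = 5800
|j5800 + 3300| = √(5800² + 3300²) = 6673
|G(j5800)| = 1.8 / (5800 × 6673) = 4.6506e-08
20 log₁₀(4.6506e-08) = -146.65 dB
∠(j5800 + 36.3) = arctan(5800/36.3) = 89.64°
∠(j5800 + 3300) = arctan(5800/3300) = 60.36°
∠G(j5800) = − (89.64° + 60.36°) = -150.00°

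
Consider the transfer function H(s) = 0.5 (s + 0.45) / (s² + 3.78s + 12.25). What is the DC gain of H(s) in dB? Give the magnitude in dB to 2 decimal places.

-34.72 dB

H(0) = 0.5 × 0.45 / 12.25 = 0.018367
20 log₁₀(0.018367) = -34.719 dB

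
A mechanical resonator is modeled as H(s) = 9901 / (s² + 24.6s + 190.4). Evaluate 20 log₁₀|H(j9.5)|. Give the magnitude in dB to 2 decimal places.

|(j9.5)² + 24.6(j9.5) + 190.4| = |100.15 + j233.7| = 254.3
|H(j9.5)| = 9901 / 254.3 = 38.941
20 log₁₀(38.941) = 31.808 dB

31.81 dB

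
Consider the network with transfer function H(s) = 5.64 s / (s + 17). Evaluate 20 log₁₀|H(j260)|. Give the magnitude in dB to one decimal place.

|j260| = 260
|j260 + 17| = √(260² + 17²) = 260.6
|H(j260)| = 5.64 × 260 / 260.6 = 5.628
20 log₁₀(5.628) = 15.01 dB

15.0 dB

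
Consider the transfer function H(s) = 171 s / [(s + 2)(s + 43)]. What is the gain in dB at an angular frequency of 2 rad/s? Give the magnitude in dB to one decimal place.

9.0 dB

|j2| = 2
|j2 + 2| = √(2² + 2²) = 2.828
|j2 + 43| = √(2² + 43²) = 43.05
|H(j2)| = 171 × 2 / (2.828 × 43.05) = 2.8089
20 log₁₀(2.8089) = 8.97 dB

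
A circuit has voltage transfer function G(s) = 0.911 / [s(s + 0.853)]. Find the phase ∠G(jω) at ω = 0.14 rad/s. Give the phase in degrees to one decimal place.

∠(j0.14 + 0.853) = arctan(0.14/0.853) = 9.32°
∠(j0.14) = 90.00°
∠G(j0.14) = − (9.32° + 90.00°) = -99.32°

-99.3°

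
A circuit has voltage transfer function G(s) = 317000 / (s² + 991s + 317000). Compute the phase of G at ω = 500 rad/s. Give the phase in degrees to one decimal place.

∠[(j500)² + 991(j500) + 317000] = ∠[67000 + j4.955e+05] = 82.30°
∠G(j500) = −82.30° = -82.30°

-82.3°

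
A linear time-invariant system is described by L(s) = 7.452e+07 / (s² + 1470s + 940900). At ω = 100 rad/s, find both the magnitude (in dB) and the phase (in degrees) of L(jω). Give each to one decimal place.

|L| = 38.0 dB, ∠L = -9.0°

|(j100)² + 1470(j100) + 940900| = |9.309e+05 + j1.47e+05| = 9.424e+05
|L(j100)| = 7.452e+07 / 9.424e+05 = 79.072
20 log₁₀(79.072) = 37.96 dB
∠[(j100)² + 1470(j100) + 940900] = ∠[9.309e+05 + j1.47e+05] = 8.97°
∠L(j100) = −8.97° = -8.97°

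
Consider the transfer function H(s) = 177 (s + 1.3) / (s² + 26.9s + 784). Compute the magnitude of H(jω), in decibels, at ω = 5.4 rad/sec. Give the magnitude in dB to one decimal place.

2.1 dB

|j5.4 + 1.3| = √(5.4² + 1.3²) = 5.554
|(j5.4)² + 26.9(j5.4) + 784| = |754.84 + j145.26| = 768.7
|H(j5.4)| = 177 × 5.554 / 768.7 = 1.2789
20 log₁₀(1.2789) = 2.14 dB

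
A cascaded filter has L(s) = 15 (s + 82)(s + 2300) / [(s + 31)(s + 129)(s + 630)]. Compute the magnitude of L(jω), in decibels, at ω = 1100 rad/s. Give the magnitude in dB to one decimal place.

|j1100 + 82| = √(1100² + 82²) = 1103
|j1100 + 2300| = √(1100² + 2300²) = 2550
|j1100 + 31| = √(1100² + 31²) = 1100
|j1100 + 129| = √(1100² + 129²) = 1108
|j1100 + 630| = √(1100² + 630²) = 1268
|L(j1100)| = 15 × 1103 × 2550 / (1100 × 1108 × 1268) = 0.027304
20 log₁₀(0.027304) = -31.28 dB

-31.3 dB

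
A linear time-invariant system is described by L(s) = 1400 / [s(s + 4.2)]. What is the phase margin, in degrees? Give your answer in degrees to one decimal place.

Gain crossover: |L(jω)| = 1 at ω ≈ 37.3 rad/s.
∠L(j37.3) = −90° − arctan(37.3/4.2) ≈ -173.58°
PM = 180° + (-173.58°) = 6.42°

6.4°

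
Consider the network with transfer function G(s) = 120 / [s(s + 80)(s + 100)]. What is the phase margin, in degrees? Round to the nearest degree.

90°

Gain crossover: |G(jω)| = 1 at ω ≈ 0.015 rad s⁻¹.
∠G(j0.015) = −90° − arctan(0.015/80) − arctan(0.015/100) ≈ -90.02°
PM = 180° + (-90.02°) = 89.98°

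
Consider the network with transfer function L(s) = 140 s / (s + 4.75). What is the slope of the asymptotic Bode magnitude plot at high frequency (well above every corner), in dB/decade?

With 1 zero and 1 pole, the high-frequency asymptotic slope is 20 × (1 − 1) = 0 dB/decade.

0 dB/decade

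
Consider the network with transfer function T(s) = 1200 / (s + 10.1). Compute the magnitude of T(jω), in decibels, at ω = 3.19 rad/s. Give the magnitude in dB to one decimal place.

41.1 dB

|j3.19 + 10.1| = √(3.19² + 10.1²) = 10.59
|T(j3.19)| = 1200 / 10.59 = 113.3
20 log₁₀(113.3) = 41.08 dB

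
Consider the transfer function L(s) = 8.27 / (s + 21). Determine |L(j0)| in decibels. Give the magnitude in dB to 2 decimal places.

-8.09 dB

L(0) = 8.27 / 21 = 0.39381
20 log₁₀(0.39381) = -8.094 dB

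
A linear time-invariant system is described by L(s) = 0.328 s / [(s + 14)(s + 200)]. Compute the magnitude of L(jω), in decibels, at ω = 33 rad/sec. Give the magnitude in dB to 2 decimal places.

|j33| = 33
|j33 + 14| = √(33² + 14²) = 35.85
|j33 + 200| = √(33² + 200²) = 202.7
|L(j33)| = 0.328 × 33 / (35.85 × 202.7) = 0.0014896
20 log₁₀(0.0014896) = -56.539 dB

-56.54 dB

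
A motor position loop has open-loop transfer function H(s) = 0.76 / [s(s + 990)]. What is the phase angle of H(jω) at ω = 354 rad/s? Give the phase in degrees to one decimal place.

∠(j354 + 990) = arctan(354/990) = 19.68°
∠(j354) = 90.00°
∠H(j354) = − (19.68° + 90.00°) = -109.68°

-109.7 deg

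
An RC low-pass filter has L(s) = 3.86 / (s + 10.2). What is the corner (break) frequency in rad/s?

10.2 rad/s

The single real pole at s = −10.2 gives a corner at ω = 10.2 rad/s.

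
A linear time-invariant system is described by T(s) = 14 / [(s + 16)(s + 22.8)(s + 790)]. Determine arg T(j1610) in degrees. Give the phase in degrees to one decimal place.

∠(j1610 + 16) = arctan(1610/16) = 89.43°
∠(j1610 + 22.8) = arctan(1610/22.8) = 89.19°
∠(j1610 + 790) = arctan(1610/790) = 63.86°
∠T(j1610) = − (89.43° + 89.19° + 63.86°) = -242.48°

-242.5°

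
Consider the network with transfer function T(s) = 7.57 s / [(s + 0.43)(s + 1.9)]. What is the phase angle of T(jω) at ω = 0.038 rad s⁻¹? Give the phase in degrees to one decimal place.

83.8°

∠(j0.038) = 90.00°
∠(j0.038 + 0.43) = arctan(0.038/0.43) = 5.05°
∠(j0.038 + 1.9) = arctan(0.038/1.9) = 1.15°
∠T(j0.038) = 90.00° − (5.05° + 1.15°) = 83.80°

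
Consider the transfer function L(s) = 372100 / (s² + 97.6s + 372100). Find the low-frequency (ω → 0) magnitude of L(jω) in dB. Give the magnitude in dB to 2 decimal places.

0.00 dB

L(0) = 372100 / 372100 = 1
20 log₁₀(1) = 0.000 dB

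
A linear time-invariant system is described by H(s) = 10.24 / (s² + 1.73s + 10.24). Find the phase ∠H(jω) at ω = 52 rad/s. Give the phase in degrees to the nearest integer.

∠[(j52)² + 1.73(j52) + 10.24] = ∠[-2693.8 + j89.96] = 178.09°
∠H(j52) = −178.09° = -178.09°

-178 deg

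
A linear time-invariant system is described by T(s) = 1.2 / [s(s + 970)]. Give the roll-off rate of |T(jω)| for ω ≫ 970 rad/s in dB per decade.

-40 dB/decade

With 0 zeros and 2 poles, the high-frequency asymptotic slope is 20 × (0 − 2) = -40 dB/decade.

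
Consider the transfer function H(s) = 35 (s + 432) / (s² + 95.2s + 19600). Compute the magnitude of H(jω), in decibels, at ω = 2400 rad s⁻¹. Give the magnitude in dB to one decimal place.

|j2400 + 432| = √(2400² + 432²) = 2439
|(j2400)² + 95.2(j2400) + 19600| = |-5.7404e+06 + j2.2848e+05| = 5.745e+06
|H(j2400)| = 35 × 2439 / 5.745e+06 = 0.014857
20 log₁₀(0.014857) = -36.56 dB

-36.6 dB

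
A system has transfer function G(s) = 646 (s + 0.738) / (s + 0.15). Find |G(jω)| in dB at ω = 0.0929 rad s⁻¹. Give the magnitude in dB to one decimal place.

68.7 dB

|j0.0929 + 0.738| = √(0.0929² + 0.738²) = 0.7438
|j0.0929 + 0.15| = √(0.0929² + 0.15²) = 0.1764
|G(j0.0929)| = 646 × 0.7438 / 0.1764 = 2723.4
20 log₁₀(2723.4) = 68.70 dB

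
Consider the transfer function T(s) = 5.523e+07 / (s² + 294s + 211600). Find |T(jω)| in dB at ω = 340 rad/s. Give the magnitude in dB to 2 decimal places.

|(j340)² + 294(j340) + 211600| = |96000 + j99960| = 1.386e+05
|T(j340)| = 5.523e+07 / 1.386e+05 = 398.51
20 log₁₀(398.51) = 52.009 dB

52.01 dB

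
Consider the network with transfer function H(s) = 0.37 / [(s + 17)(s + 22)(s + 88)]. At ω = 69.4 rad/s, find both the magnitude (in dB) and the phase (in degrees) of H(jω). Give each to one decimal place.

|H| = -123.9 dB, ∠H = -186.9°

|j69.4 + 17| = √(69.4² + 17²) = 71.45
|j69.4 + 22| = √(69.4² + 22²) = 72.8
|j69.4 + 88| = √(69.4² + 88²) = 112.1
|H(j69.4)| = 0.37 / (71.45 × 72.8 × 112.1) = 6.3465e-07
20 log₁₀(6.3465e-07) = -123.95 dB
∠(j69.4 + 17) = arctan(69.4/17) = 76.24°
∠(j69.4 + 22) = arctan(69.4/22) = 72.41°
∠(j69.4 + 88) = arctan(69.4/88) = 38.26°
∠H(j69.4) = − (76.24° + 72.41° + 38.26°) = -186.91°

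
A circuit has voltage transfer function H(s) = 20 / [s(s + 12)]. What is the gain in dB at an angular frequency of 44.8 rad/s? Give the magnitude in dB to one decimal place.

-40.3 dB

|j44.8 + 12| = √(44.8² + 12²) = 46.38
|j44.8| = 44.8
|H(j44.8)| = 20 / (46.38 × 44.8) = 0.0096256
20 log₁₀(0.0096256) = -40.33 dB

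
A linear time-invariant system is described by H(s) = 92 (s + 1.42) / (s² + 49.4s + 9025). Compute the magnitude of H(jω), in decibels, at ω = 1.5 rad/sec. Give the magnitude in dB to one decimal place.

|j1.5 + 1.42| = √(1.5² + 1.42²) = 2.066
|(j1.5)² + 49.4(j1.5) + 9025| = |9022.8 + j74.1| = 9023
|H(j1.5)| = 92 × 2.066 / 9023 = 0.02106
20 log₁₀(0.02106) = -33.53 dB

-33.5 dB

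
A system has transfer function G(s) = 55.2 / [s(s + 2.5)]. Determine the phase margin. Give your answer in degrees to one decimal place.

Gain crossover: |G(jω)| = 1 at ω ≈ 7.22 rad/s.
∠G(j7.22) = −90° − arctan(7.22/2.5) ≈ -160.91°
PM = 180° + (-160.91°) = 19.09°

19.1°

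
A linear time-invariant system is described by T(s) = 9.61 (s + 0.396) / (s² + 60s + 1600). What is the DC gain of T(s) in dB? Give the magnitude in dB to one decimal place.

-52.5 dB

T(0) = 9.61 × 0.396 / 1600 = 0.0023785
20 log₁₀(0.0023785) = -52.47 dB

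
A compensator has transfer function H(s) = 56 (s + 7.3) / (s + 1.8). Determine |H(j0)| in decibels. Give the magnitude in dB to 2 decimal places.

H(0) = 56 × 7.3 / 1.8 = 227.11
20 log₁₀(227.11) = 47.125 dB

47.12 dB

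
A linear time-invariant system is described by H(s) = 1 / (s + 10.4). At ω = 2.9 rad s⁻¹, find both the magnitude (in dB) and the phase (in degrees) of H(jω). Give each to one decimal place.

|j2.9 + 10.4| = √(2.9² + 10.4²) = 10.8
|H(j2.9)| = 1 / 10.8 = 0.09262
20 log₁₀(0.09262) = -20.67 dB
∠(j2.9 + 10.4) = arctan(2.9/10.4) = 15.58°
∠H(j2.9) = −15.58° = -15.58°

|H| = -20.7 dB, ∠H = -15.6°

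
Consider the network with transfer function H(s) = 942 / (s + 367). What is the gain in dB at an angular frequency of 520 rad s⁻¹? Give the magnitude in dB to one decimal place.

|j520 + 367| = √(520² + 367²) = 636.5
|H(j520)| = 942 / 636.5 = 1.48
20 log₁₀(1.48) = 3.41 dB

3.4 dB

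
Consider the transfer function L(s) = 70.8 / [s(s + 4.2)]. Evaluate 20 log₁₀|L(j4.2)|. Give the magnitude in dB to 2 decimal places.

|j4.2 + 4.2| = √(4.2² + 4.2²) = 5.94
|j4.2| = 4.2
|L(j4.2)| = 70.8 / (5.94 × 4.2) = 2.838
20 log₁₀(2.838) = 9.060 dB

9.06 dB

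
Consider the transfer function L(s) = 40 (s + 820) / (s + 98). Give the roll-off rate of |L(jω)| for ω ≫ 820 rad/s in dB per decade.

0 dB/decade

With 1 zero and 1 pole, the high-frequency asymptotic slope is 20 × (1 − 1) = 0 dB/decade.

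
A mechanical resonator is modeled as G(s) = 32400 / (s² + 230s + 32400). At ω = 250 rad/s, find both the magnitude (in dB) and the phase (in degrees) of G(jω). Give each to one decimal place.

|(j250)² + 230(j250) + 32400| = |-30100 + j57500| = 6.49e+04
|G(j250)| = 32400 / 6.49e+04 = 0.49921
20 log₁₀(0.49921) = -6.03 dB
∠[(j250)² + 230(j250) + 32400] = ∠[-30100 + j57500] = 117.63°
∠G(j250) = −117.63° = -117.63°

|G| = -6.0 dB, ∠G = -117.6°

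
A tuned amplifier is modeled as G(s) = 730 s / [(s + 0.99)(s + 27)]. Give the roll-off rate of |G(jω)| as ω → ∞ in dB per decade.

With 1 zero and 2 poles, the high-frequency asymptotic slope is 20 × (1 − 2) = -20 dB/decade.

-20 dB/decade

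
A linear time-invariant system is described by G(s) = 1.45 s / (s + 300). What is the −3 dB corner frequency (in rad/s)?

For a single-pole high-pass, the −3 dB point is at the pole: ω = 300 rad/s.

300 rad/s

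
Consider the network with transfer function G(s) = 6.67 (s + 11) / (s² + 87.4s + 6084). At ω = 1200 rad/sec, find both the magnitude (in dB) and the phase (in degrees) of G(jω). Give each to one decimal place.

|G| = -45.1 dB, ∠G = -86.3 deg

|j1200 + 11| = √(1200² + 11²) = 1200
|(j1200)² + 87.4(j1200) + 6084| = |-1.4339e+06 + j1.0488e+05| = 1.438e+06
|G(j1200)| = 6.67 × 1200 / 1.438e+06 = 0.0055673
20 log₁₀(0.0055673) = -45.09 dB
∠(j1200 + 11) = arctan(1200/11) = 89.47°
∠[(j1200)² + 87.4(j1200) + 6084] = ∠[-1.4339e+06 + j1.0488e+05] = 175.82°
∠G(j1200) = 89.47° − 175.82° = -86.34°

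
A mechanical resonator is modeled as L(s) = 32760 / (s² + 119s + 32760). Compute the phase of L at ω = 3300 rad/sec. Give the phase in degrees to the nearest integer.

-178°

∠[(j3300)² + 119(j3300) + 32760] = ∠[-1.0857e+07 + j3.927e+05] = 177.93°
∠L(j3300) = −177.93° = -177.93°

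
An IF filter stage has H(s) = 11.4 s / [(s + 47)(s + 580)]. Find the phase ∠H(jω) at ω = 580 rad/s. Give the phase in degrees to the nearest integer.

∠(j580) = 90.00°
∠(j580 + 47) = arctan(580/47) = 85.37°
∠(j580 + 580) = arctan(580/580) = 45.00°
∠H(j580) = 90.00° − (85.37° + 45.00°) = -40.37°

-40 deg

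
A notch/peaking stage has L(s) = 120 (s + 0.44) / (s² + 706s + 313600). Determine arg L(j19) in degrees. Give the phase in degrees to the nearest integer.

∠(j19 + 0.44) = arctan(19/0.44) = 88.67°
∠[(j19)² + 706(j19) + 313600] = ∠[3.1324e+05 + j13414] = 2.45°
∠L(j19) = 88.67° − 2.45° = 86.22°

86°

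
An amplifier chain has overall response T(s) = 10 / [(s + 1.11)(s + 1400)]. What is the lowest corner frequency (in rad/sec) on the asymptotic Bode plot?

Break frequencies occur at each pole and zero magnitude: 1.11 rad/sec, 1400 rad/sec.
The lowest is 1.11 rad/sec.

1.11 rad/sec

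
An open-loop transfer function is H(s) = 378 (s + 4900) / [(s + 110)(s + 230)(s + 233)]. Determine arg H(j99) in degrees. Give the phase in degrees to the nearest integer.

∠(j99 + 4900) = arctan(99/4900) = 1.16°
∠(j99 + 110) = arctan(99/110) = 41.99°
∠(j99 + 230) = arctan(99/230) = 23.29°
∠(j99 + 233) = arctan(99/233) = 23.02°
∠H(j99) = 1.16° − (41.99° + 23.29° + 23.02°) = -87.14°

-87°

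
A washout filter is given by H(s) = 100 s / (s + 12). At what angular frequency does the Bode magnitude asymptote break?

12 rad/s

The single real pole at s = −12 gives a corner at ω = 12 rad/s.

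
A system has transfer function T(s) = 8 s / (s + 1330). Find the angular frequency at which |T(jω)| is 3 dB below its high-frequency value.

For a single-pole high-pass, the −3 dB point is at the pole: ω = 1330 rad s⁻¹.

1330 rad s⁻¹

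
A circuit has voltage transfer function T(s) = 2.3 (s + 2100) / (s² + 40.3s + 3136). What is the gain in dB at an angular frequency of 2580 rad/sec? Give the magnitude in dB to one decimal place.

-58.8 dB

|j2580 + 2100| = √(2580² + 2100²) = 3327
|(j2580)² + 40.3(j2580) + 3136| = |-6.6533e+06 + j1.0397e+05| = 6.654e+06
|T(j2580)| = 2.3 × 3327 / 6.654e+06 = 0.0011499
20 log₁₀(0.0011499) = -58.79 dB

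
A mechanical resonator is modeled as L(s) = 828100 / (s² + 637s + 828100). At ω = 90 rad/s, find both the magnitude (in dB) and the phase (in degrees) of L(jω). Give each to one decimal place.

|(j90)² + 637(j90) + 828100| = |8.2e+05 + j57330| = 8.22e+05
|L(j90)| = 828100 / 8.22e+05 = 1.0074
20 log₁₀(1.0074) = 0.06 dB
∠[(j90)² + 637(j90) + 828100] = ∠[8.2e+05 + j57330] = 4.00°
∠L(j90) = −4.00° = -4.00°

|L| = 0.1 dB, ∠L = -4.0 deg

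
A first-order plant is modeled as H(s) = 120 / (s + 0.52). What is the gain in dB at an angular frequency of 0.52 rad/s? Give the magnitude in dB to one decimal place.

44.3 dB

|j0.52 + 0.52| = √(0.52² + 0.52²) = 0.7354
|H(j0.52)| = 120 / 0.7354 = 163.18
20 log₁₀(163.18) = 44.25 dB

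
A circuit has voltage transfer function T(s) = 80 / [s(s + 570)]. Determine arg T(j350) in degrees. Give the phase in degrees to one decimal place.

∠(j350 + 570) = arctan(350/570) = 31.55°
∠(j350) = 90.00°
∠T(j350) = − (31.55° + 90.00°) = -121.55°

-121.6°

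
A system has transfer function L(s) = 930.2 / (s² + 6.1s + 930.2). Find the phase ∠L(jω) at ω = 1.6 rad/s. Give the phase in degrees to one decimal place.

-0.6°

∠[(j1.6)² + 6.1(j1.6) + 930.2] = ∠[927.64 + j9.76] = 0.60°
∠L(j1.6) = −0.60° = -0.60°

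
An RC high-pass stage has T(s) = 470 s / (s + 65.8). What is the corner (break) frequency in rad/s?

65.8 rad/s

The single real pole at s = −65.8 gives a corner at ω = 65.8 rad/s.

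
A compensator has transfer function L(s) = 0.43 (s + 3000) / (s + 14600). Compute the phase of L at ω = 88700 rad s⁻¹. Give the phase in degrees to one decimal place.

7.4°

∠(j88700 + 3000) = arctan(88700/3000) = 88.06°
∠(j88700 + 14600) = arctan(88700/14600) = 80.65°
∠L(j88700) = 88.06° − 80.65° = 7.41°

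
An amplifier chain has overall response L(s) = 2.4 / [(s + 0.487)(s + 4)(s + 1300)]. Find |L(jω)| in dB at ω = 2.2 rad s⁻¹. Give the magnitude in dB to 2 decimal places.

-74.92 dB

|j2.2 + 0.487| = √(2.2² + 0.487²) = 2.253
|j2.2 + 4| = √(2.2² + 4²) = 4.565
|j2.2 + 1300| = √(2.2² + 1300²) = 1300
|L(j2.2)| = 2.4 / (2.253 × 4.565 × 1300) = 0.00017948
20 log₁₀(0.00017948) = -74.920 dB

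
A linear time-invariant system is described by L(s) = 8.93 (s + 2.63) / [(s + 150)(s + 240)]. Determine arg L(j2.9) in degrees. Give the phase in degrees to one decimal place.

∠(j2.9 + 2.63) = arctan(2.9/2.63) = 47.80°
∠(j2.9 + 150) = arctan(2.9/150) = 1.11°
∠(j2.9 + 240) = arctan(2.9/240) = 0.69°
∠L(j2.9) = 47.80° − (1.11° + 0.69°) = 46.00°

46.0°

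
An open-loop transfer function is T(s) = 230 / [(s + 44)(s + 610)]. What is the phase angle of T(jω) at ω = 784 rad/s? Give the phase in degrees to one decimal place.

-138.9°

∠(j784 + 44) = arctan(784/44) = 86.79°
∠(j784 + 610) = arctan(784/610) = 52.11°
∠T(j784) = − (86.79° + 52.11°) = -138.90°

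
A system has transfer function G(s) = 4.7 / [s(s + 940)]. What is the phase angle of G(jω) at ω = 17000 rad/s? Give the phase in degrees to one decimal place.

-176.8°

∠(j17000 + 940) = arctan(17000/940) = 86.84°
∠(j17000) = 90.00°
∠G(j17000) = − (86.84° + 90.00°) = -176.84°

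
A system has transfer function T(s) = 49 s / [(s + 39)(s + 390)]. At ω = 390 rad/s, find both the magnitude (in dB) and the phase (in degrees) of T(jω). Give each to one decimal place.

|T| = -21.1 dB, ∠T = -39.3°

|j390| = 390
|j390 + 39| = √(390² + 39²) = 391.9
|j390 + 390| = √(390² + 390²) = 551.5
|T(j390)| = 49 × 390 / (391.9 × 551.5) = 0.088401
20 log₁₀(0.088401) = -21.07 dB
∠(j390) = 90.00°
∠(j390 + 39) = arctan(390/39) = 84.29°
∠(j390 + 390) = arctan(390/390) = 45.00°
∠T(j390) = 90.00° − (84.29° + 45.00°) = -39.29°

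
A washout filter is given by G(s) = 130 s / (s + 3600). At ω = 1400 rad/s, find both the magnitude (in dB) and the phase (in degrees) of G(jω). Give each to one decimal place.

|j1400| = 1400
|j1400 + 3600| = √(1400² + 3600²) = 3863
|G(j1400)| = 130 × 1400 / 3863 = 47.118
20 log₁₀(47.118) = 33.46 dB
∠(j1400) = 90.00°
∠(j1400 + 3600) = arctan(1400/3600) = 21.25°
∠G(j1400) = 90.00° − 21.25° = 68.75°

|G| = 33.5 dB, ∠G = 68.7°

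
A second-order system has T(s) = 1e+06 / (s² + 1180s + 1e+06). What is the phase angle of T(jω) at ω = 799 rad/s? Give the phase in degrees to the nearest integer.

∠[(j799)² + 1180(j799) + 1e+06] = ∠[3.616e+05 + j9.4282e+05] = 69.02°
∠T(j799) = −69.02° = -69.02°

-69°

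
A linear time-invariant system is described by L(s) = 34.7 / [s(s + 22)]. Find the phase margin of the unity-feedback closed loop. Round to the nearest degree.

Gain crossover: |L(jω)| = 1 at ω ≈ 1.57 rad/s.
∠L(j1.57) = −90° − arctan(1.57/22) ≈ -94.09°
PM = 180° + (-94.09°) = 85.91°

86°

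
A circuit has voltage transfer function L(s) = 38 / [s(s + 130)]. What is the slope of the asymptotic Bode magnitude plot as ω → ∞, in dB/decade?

With 0 zeros and 2 poles, the high-frequency asymptotic slope is 20 × (0 − 2) = -40 dB/decade.

-40 dB/decade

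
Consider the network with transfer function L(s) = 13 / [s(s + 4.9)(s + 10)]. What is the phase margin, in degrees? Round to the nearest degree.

85°

Gain crossover: |L(jω)| = 1 at ω ≈ 0.265 rad s⁻¹.
∠L(j0.265) = −90° − arctan(0.265/4.9) − arctan(0.265/10) ≈ -94.61°
PM = 180° + (-94.61°) = 85.39°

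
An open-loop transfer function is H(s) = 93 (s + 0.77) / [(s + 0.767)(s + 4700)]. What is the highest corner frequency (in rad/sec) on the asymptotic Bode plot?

4700 rad/sec

Break frequencies occur at each pole and zero magnitude: 0.767 rad/sec, 0.77 rad/sec, 4700 rad/sec.
The highest is 4700 rad/sec.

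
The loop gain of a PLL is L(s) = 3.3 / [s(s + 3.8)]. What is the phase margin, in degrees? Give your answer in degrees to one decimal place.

77.4°

Gain crossover: |L(jω)| = 1 at ω ≈ 0.848 rad s⁻¹.
∠L(j0.848) = −90° − arctan(0.848/3.8) ≈ -102.57°
PM = 180° + (-102.57°) = 77.43°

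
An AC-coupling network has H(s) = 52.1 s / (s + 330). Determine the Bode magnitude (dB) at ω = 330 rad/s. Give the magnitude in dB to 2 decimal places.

31.33 dB

|j330| = 330
|j330 + 330| = √(330² + 330²) = 466.7
|H(j330)| = 52.1 × 330 / 466.7 = 36.84
20 log₁₀(36.84) = 31.326 dB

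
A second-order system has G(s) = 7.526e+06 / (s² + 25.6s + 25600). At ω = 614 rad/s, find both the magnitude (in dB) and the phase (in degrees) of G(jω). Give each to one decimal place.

|G| = 26.6 dB, ∠G = -177.4°

|(j614)² + 25.6(j614) + 25600| = |-3.514e+05 + j15718| = 3.517e+05
|G(j614)| = 7.526e+06 / 3.517e+05 = 21.396
20 log₁₀(21.396) = 26.61 dB
∠[(j614)² + 25.6(j614) + 25600] = ∠[-3.514e+05 + j15718] = 177.44°
∠G(j614) = −177.44° = -177.44°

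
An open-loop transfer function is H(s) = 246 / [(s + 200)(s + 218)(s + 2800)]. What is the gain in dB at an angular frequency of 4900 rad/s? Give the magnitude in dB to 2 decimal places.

|j4900 + 200| = √(4900² + 200²) = 4904
|j4900 + 218| = √(4900² + 218²) = 4905
|j4900 + 2800| = √(4900² + 2800²) = 5644
|H(j4900)| = 246 / (4904 × 4905 × 5644) = 1.8122e-09
20 log₁₀(1.8122e-09) = -174.836 dB

-174.84 dB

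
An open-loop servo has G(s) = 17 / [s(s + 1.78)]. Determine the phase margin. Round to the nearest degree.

Gain crossover: |G(jω)| = 1 at ω ≈ 3.94 rad/sec.
∠G(j3.94) = −90° − arctan(3.94/1.78) ≈ -155.66°
PM = 180° + (-155.66°) = 24.34°

24 deg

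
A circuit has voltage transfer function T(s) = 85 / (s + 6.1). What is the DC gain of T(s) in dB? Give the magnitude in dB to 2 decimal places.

22.88 dB

T(0) = 85 / 6.1 = 13.934
20 log₁₀(13.934) = 22.882 dB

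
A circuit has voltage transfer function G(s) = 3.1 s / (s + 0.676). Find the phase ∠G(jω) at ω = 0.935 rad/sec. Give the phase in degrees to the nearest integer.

36°

∠(j0.935) = 90.00°
∠(j0.935 + 0.676) = arctan(0.935/0.676) = 54.13°
∠G(j0.935) = 90.00° − 54.13° = 35.87°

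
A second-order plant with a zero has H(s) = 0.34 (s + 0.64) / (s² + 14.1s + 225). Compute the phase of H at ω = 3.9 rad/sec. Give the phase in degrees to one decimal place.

∠(j3.9 + 0.64) = arctan(3.9/0.64) = 80.68°
∠[(j3.9)² + 14.1(j3.9) + 225] = ∠[209.79 + j54.99] = 14.69°
∠H(j3.9) = 80.68° − 14.69° = 65.99°

66.0 deg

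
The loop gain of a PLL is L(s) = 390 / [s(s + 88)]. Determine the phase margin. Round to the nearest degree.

87 deg

Gain crossover: |L(jω)| = 1 at ω ≈ 4.43 rad/s.
∠L(j4.43) = −90° − arctan(4.43/88) ≈ -92.88°
PM = 180° + (-92.88°) = 87.12°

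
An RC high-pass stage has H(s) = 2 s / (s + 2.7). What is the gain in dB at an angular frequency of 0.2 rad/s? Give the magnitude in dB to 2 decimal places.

|j0.2| = 0.2
|j0.2 + 2.7| = √(0.2² + 2.7²) = 2.707
|H(j0.2)| = 2 × 0.2 / 2.707 = 0.14774
20 log₁₀(0.14774) = -16.610 dB

-16.61 dB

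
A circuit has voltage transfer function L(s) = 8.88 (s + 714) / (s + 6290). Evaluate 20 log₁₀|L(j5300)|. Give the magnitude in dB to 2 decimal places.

15.23 dB

|j5300 + 714| = √(5300² + 714²) = 5348
|j5300 + 6290| = √(5300² + 6290²) = 8225
|L(j5300)| = 8.88 × 5348 / 8225 = 5.7736
20 log₁₀(5.7736) = 15.229 dB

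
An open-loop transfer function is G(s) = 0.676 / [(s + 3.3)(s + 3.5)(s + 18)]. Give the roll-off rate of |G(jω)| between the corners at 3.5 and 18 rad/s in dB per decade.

-40 dB/decade

In this band the factors already past their corner are: pole at 3.3, pole at 3.5; net slope = -40 dB/decade.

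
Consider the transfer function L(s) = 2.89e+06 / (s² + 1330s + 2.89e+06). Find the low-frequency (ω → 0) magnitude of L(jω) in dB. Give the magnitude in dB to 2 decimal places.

L(0) = 2.89e+06 / 2.89e+06 = 1
20 log₁₀(1) = 0.000 dB

0.00 dB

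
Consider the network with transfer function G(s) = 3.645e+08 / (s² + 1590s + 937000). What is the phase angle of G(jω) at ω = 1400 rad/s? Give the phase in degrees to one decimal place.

-114.7°

∠[(j1400)² + 1590(j1400) + 937000] = ∠[-1.023e+06 + j2.226e+06] = 114.68°
∠G(j1400) = −114.68° = -114.68°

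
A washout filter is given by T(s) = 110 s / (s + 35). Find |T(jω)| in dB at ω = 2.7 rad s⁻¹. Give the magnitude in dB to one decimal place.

18.5 dB

|j2.7| = 2.7
|j2.7 + 35| = √(2.7² + 35²) = 35.1
|T(j2.7)| = 110 × 2.7 / 35.1 = 8.4606
20 log₁₀(8.4606) = 18.55 dB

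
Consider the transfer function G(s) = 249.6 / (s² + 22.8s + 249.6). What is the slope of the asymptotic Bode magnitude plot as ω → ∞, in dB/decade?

-40 dB/decade

With 0 zeros and 2 poles, the high-frequency asymptotic slope is 20 × (0 − 2) = -40 dB/decade.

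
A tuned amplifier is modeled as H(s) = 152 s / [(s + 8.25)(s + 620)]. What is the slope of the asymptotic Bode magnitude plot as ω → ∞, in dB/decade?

-20 dB/decade

With 1 zero and 2 poles, the high-frequency asymptotic slope is 20 × (1 − 2) = -20 dB/decade.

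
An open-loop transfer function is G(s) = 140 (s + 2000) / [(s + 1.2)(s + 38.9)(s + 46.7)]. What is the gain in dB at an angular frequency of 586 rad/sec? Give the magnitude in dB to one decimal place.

|j586 + 2000| = √(586² + 2000²) = 2084
|j586 + 1.2| = √(586² + 1.2²) = 586
|j586 + 38.9| = √(586² + 38.9²) = 587.3
|j586 + 46.7| = √(586² + 46.7²) = 587.9
|G(j586)| = 140 × 2084 / (586 × 587.3 × 587.9) = 0.0014422
20 log₁₀(0.0014422) = -56.82 dB

-56.8 dB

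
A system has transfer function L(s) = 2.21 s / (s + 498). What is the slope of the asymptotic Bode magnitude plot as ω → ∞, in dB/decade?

With 1 zero and 1 pole, the high-frequency asymptotic slope is 20 × (1 − 1) = 0 dB/decade.

0 dB/decade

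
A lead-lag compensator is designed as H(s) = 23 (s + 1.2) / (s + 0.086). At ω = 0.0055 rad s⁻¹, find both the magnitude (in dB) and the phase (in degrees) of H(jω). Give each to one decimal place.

|j0.0055 + 1.2| = √(0.0055² + 1.2²) = 1.2
|j0.0055 + 0.086| = √(0.0055² + 0.086²) = 0.08618
|H(j0.0055)| = 23 × 1.2 / 0.08618 = 320.28
20 log₁₀(320.28) = 50.11 dB
∠(j0.0055 + 1.2) = arctan(0.0055/1.2) = 0.26°
∠(j0.0055 + 0.086) = arctan(0.0055/0.086) = 3.66°
∠H(j0.0055) = 0.26° − 3.66° = -3.40°

|H| = 50.1 dB, ∠H = -3.4°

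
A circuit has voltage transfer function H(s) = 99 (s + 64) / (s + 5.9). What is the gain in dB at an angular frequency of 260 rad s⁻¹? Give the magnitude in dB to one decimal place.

40.2 dB

|j260 + 64| = √(260² + 64²) = 267.8
|j260 + 5.9| = √(260² + 5.9²) = 260.1
|H(j260)| = 99 × 267.8 / 260.1 = 101.93
20 log₁₀(101.93) = 40.17 dB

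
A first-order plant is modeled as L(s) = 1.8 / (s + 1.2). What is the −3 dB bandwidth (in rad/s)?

1.2 rad/s

For a single-pole low-pass, the −3 dB point is at the pole: ω = 1.2 rad/s.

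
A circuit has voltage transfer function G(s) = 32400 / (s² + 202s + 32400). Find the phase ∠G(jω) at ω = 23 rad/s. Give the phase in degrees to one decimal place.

-8.3°

∠[(j23)² + 202(j23) + 32400] = ∠[31871 + j4646] = 8.29°
∠G(j23) = −8.29° = -8.29°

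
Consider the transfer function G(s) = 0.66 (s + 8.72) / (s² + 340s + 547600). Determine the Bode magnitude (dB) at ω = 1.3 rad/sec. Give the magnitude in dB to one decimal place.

|j1.3 + 8.72| = √(1.3² + 8.72²) = 8.816
|(j1.3)² + 340(j1.3) + 547600| = |5.476e+05 + j442| = 5.476e+05
|G(j1.3)| = 0.66 × 8.816 / 5.476e+05 = 1.0626e-05
20 log₁₀(1.0626e-05) = -99.47 dB

-99.5 dB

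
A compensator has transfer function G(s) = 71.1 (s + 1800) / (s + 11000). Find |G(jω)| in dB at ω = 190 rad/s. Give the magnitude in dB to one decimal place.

|j190 + 1800| = √(190² + 1800²) = 1810
|j190 + 11000| = √(190² + 11000²) = 1.1e+04
|G(j190)| = 71.1 × 1810 / 1.1e+04 = 11.697
20 log₁₀(11.697) = 21.36 dB

21.4 dB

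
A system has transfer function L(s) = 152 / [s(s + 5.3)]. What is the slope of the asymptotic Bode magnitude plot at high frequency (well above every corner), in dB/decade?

With 0 zeros and 2 poles, the high-frequency asymptotic slope is 20 × (0 − 2) = -40 dB/decade.

-40 dB/decade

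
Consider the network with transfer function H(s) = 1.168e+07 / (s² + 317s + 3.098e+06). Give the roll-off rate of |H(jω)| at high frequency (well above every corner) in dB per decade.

With 0 zeros and 2 poles, the high-frequency asymptotic slope is 20 × (0 − 2) = -40 dB/decade.

-40 dB/decade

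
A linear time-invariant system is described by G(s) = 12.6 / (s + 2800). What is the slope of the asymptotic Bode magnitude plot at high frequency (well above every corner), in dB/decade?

-20 dB/decade

With 0 zeros and 1 pole, the high-frequency asymptotic slope is 20 × (0 − 1) = -20 dB/decade.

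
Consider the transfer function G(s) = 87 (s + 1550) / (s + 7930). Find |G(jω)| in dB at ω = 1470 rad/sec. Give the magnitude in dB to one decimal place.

|j1470 + 1550| = √(1470² + 1550²) = 2136
|j1470 + 7930| = √(1470² + 7930²) = 8065
|G(j1470)| = 87 × 2136 / 8065 = 23.044
20 log₁₀(23.044) = 27.25 dB

27.3 dB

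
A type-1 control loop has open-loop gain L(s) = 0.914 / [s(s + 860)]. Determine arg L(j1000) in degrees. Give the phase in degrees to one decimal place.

-139.3°

∠(j1000 + 860) = arctan(1000/860) = 49.30°
∠(j1000) = 90.00°
∠L(j1000) = − (49.30° + 90.00°) = -139.30°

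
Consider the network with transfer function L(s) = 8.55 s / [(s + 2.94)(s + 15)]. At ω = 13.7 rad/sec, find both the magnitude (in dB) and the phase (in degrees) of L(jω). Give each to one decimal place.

|L| = -7.7 dB, ∠L = -30.3°

|j13.7| = 13.7
|j13.7 + 2.94| = √(13.7² + 2.94²) = 14.01
|j13.7 + 15| = √(13.7² + 15²) = 20.31
|L(j13.7)| = 8.55 × 13.7 / (14.01 × 20.31) = 0.41151
20 log₁₀(0.41151) = -7.71 dB
∠(j13.7) = 90.00°
∠(j13.7 + 2.94) = arctan(13.7/2.94) = 77.89°
∠(j13.7 + 15) = arctan(13.7/15) = 42.41°
∠L(j13.7) = 90.00° − (77.89° + 42.41°) = -30.29°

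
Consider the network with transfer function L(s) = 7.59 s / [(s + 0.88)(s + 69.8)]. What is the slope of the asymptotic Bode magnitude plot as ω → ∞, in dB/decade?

-20 dB/decade

With 1 zero and 2 poles, the high-frequency asymptotic slope is 20 × (1 − 2) = -20 dB/decade.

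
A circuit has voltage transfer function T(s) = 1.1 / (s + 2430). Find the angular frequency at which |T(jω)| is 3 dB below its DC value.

2430 rad/s

For a single-pole low-pass, the −3 dB point is at the pole: ω = 2430 rad/s.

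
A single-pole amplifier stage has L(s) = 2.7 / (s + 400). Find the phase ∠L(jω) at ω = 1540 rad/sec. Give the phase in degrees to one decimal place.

-75.4°

∠(j1540 + 400) = arctan(1540/400) = 75.44°
∠L(j1540) = −75.44° = -75.44°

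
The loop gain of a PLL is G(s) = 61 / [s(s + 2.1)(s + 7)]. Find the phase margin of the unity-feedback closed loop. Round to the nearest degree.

20°

Gain crossover: |G(jω)| = 1 at ω ≈ 2.51 rad/s.
∠G(j2.51) = −90° − arctan(2.51/2.1) − arctan(2.51/7) ≈ -159.77°
PM = 180° + (-159.77°) = 20.23°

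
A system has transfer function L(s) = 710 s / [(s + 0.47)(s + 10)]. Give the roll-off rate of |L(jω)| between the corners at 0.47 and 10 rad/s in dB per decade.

0 dB/decade

In this band the factors already past their corner are: 1 differentiator zero, pole at 0.47; net slope = 0 dB/decade.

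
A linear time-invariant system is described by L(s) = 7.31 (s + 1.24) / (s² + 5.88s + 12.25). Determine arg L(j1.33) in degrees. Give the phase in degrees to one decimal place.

∠(j1.33 + 1.24) = arctan(1.33/1.24) = 47.01°
∠[(j1.33)² + 5.88(j1.33) + 12.25] = ∠[10.481 + j7.8204] = 36.73°
∠L(j1.33) = 47.01° − 36.73° = 10.28°

10.3°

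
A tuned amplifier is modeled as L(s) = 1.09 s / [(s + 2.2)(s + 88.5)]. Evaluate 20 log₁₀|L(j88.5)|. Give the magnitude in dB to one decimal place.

|j88.5| = 88.5
|j88.5 + 2.2| = √(88.5² + 2.2²) = 88.53
|j88.5 + 88.5| = √(88.5² + 88.5²) = 125.2
|L(j88.5)| = 1.09 × 88.5 / (88.53 × 125.2) = 0.0087063
20 log₁₀(0.0087063) = -41.20 dB

-41.2 dB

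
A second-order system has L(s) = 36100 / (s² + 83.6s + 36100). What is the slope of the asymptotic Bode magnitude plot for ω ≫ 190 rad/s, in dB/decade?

With 0 zeros and 2 poles, the high-frequency asymptotic slope is 20 × (0 − 2) = -40 dB/decade.

-40 dB/decade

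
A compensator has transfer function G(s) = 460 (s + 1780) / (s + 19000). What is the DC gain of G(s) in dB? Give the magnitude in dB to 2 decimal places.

32.69 dB

G(0) = 460 × 1780 / 19000 = 43.095
20 log₁₀(43.095) = 32.688 dB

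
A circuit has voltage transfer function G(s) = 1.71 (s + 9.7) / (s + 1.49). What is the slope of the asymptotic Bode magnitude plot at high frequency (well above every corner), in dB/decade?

0 dB/decade

With 1 zero and 1 pole, the high-frequency asymptotic slope is 20 × (1 − 1) = 0 dB/decade.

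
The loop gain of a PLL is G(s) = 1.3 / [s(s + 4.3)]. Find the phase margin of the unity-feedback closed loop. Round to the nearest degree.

Gain crossover: |G(jω)| = 1 at ω ≈ 0.302 rad/sec.
∠G(j0.302) = −90° − arctan(0.302/4.3) ≈ -94.01°
PM = 180° + (-94.01°) = 85.99°

86°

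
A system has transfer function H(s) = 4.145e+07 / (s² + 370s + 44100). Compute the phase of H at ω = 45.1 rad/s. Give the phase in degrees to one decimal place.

-21.6°

∠[(j45.1)² + 370(j45.1) + 44100] = ∠[42066 + j16687] = 21.64°
∠H(j45.1) = −21.64° = -21.64°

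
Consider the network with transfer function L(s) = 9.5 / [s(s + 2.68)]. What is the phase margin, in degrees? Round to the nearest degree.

46 deg

Gain crossover: |L(jω)| = 1 at ω ≈ 2.56 rad/s.
∠L(j2.56) = −90° − arctan(2.56/2.68) ≈ -133.71°
PM = 180° + (-133.71°) = 46.29°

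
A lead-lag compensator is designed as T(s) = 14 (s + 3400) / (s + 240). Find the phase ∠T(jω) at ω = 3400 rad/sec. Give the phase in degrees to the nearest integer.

∠(j3400 + 3400) = arctan(3400/3400) = 45.00°
∠(j3400 + 240) = arctan(3400/240) = 85.96°
∠T(j3400) = 45.00° − 85.96° = -40.96°

-41°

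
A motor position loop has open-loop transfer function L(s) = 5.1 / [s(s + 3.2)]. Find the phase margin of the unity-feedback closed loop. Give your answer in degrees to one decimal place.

Gain crossover: |L(jω)| = 1 at ω ≈ 1.45 rad/s.
∠L(j1.45) = −90° − arctan(1.45/3.2) ≈ -114.40°
PM = 180° + (-114.40°) = 65.60°

65.6°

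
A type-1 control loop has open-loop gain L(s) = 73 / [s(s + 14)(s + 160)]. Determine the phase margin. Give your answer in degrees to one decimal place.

Gain crossover: |L(jω)| = 1 at ω ≈ 0.0326 rad/sec.
∠L(j0.0326) = −90° − arctan(0.0326/14) − arctan(0.0326/160) ≈ -90.15°
PM = 180° + (-90.15°) = 89.85°

89.9 deg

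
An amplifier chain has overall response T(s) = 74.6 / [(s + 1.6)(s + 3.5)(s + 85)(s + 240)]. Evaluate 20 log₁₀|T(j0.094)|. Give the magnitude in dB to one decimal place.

-63.7 dB

|j0.094 + 1.6| = √(0.094² + 1.6²) = 1.603
|j0.094 + 3.5| = √(0.094² + 3.5²) = 3.501
|j0.094 + 85| = √(0.094² + 85²) = 85
|j0.094 + 240| = √(0.094² + 240²) = 240
|T(j0.094)| = 74.6 / (1.603 × 3.501 × 85 × 240) = 0.00065165
20 log₁₀(0.00065165) = -63.72 dB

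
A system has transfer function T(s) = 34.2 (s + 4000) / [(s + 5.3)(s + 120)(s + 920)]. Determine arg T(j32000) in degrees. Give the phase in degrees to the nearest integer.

∠(j32000 + 4000) = arctan(32000/4000) = 82.87°
∠(j32000 + 5.3) = arctan(32000/5.3) = 89.99°
∠(j32000 + 120) = arctan(32000/120) = 89.79°
∠(j32000 + 920) = arctan(32000/920) = 88.35°
∠T(j32000) = 82.87° − (89.99° + 89.79° + 88.35°) = -185.25°

-185°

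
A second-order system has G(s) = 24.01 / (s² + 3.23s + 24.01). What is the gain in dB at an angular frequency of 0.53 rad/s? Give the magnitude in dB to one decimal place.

|(j0.53)² + 3.23(j0.53) + 24.01| = |23.729 + j1.7119| = 23.79
|G(j0.53)| = 24.01 / 23.79 = 1.0092
20 log₁₀(1.0092) = 0.08 dB

0.1 dB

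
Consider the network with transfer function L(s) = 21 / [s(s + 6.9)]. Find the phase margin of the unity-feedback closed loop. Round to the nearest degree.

68°

Gain crossover: |L(jω)| = 1 at ω ≈ 2.82 rad/sec.
∠L(j2.82) = −90° − arctan(2.82/6.9) ≈ -112.21°
PM = 180° + (-112.21°) = 67.79°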